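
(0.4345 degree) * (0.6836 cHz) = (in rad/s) 1 degree = 0.017453293 rad, so 0.4345 degree = 0.4345 * 0.017453293 = 0.0075834556 rad. 1 cHz = 0.01 Hz, so 0.6836 cHz = 0.6836 * 0.01 = 0.006836 Hz. Combine: 0.0075834556 rad * 0.006836 Hz = 5.1840502e-05 rad/s. Result: 5.1840502e-05 rad/s ≈ 5.184e-05 rad/s (4 s.f.). Final answer: 5.184e-05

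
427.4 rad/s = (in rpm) 1 rpm = 0.10471976 rad/s, so 427.4 rad/s = 427.4 / 0.10471976 = 4081.3694 rpm ≈ 4081 rpm (4 s.f.). Final answer: 4081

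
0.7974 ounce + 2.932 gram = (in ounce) 1 ounce = 0.028349523 kg, so 0.7974 ounce = 0.7974 * 0.028349523 = 0.02260591 kg. 1 gram = 0.001 kg, so 2.932 gram = 2.932 * 0.001 = 0.002932 kg. Sum: 0.02260591 + 0.002932 = 0.02553791 kg. 1 ounce = 0.028349523 kg, so 0.02553791 kg = 0.02553791 / 0.028349523 = 0.90082326 ounce ≈ 0.9008 ounce (4 s.f.). Final answer: 0.9008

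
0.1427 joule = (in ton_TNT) 3.411e-11. Check: 0.1427 joule = 0.1427 J. 1 ton_TNT = 4.184e+09 J, so 0.1427 J = 0.1427 / 4.184e+09 = 3.4106119e-11 ton_TNT ≈ 3.411e-11 ton_TNT (4 s.f.).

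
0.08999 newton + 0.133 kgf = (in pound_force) 0.08999 newton = 0.08999 N. 1 kgf = 9.80665 N, so 0.133 kgf = 0.133 * 9.80665 = 1.3042844 N. Sum: 0.08999 + 1.3042844 = 1.3942744 N. 1 pound_force = 4.4482216 N, so 1.3942744 N = 1.3942744 / 4.4482216 = 0.31344537 pound_force ≈ 0.3134 pound_force (4 s.f.). Final answer: 0.3134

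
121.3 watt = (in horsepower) 121.3 watt = 121.3 W. 1 horsepower = 745.69987 W, so 121.3 W = 121.3 / 745.69987 = 0.16266598 horsepower ≈ 0.1627 horsepower (4 s.f.). Final answer: 0.1627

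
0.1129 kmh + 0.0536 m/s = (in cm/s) 1 kmh = 0.27777778 m/s, so 0.1129 kmh = 0.1129 * 0.27777778 = 0.031361111 m/s. 0.0536 m/s is already in m/s. Sum: 0.031361111 + 0.0536 = 0.084961111 m/s. 1 cm/s = 0.01 m/s, so 0.084961111 m/s = 0.084961111 / 0.01 = 8.4961111 cm/s ≈ 8.496 cm/s (4 s.f.). Final answer: 8.496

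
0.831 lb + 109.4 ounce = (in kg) 3.478. Check: 1 lb = 0.45359237 kg, so 0.831 lb = 0.831 * 0.45359237 = 0.37693526 kg. 1 ounce = 0.028349523 kg, so 109.4 ounce = 109.4 * 0.028349523 = 3.1014378 kg. Sum: 0.37693526 + 3.1014378 = 3.4783731 kg. Result: 3.4783731 kg ≈ 3.478 kg (4 s.f.).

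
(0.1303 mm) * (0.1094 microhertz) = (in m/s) 1 mm = 0.001 m, so 0.1303 mm = 0.1303 * 0.001 = 0.0001303 m. 1 microhertz = 1e-06 Hz, so 0.1094 microhertz = 0.1094 * 1e-06 = 1.094e-07 Hz. Combine: 0.0001303 m * 1.094e-07 Hz = 1.425482e-11 m/s. Result: 1.425482e-11 m/s ≈ 1.425e-11 m/s (4 s.f.). Final answer: 1.425e-11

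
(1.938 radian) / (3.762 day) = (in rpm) 1.938 radian = 1.938 rad. 1 day = 86400 s, so 3.762 day = 3.762 * 86400 = 325036.8 s. Combine: 1.938 rad / 325036.8 s = 5.9624018e-06 rad/s. 1 rpm = 0.10471976 rad/s, so 5.9624018e-06 rad/s = 5.9624018e-06 / 0.10471976 = 5.6936743e-05 rpm ≈ 5.694e-05 rpm (4 s.f.). Final answer: 5.694e-05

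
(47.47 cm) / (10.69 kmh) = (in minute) 1 cm = 0.01 m, so 47.47 cm = 47.47 * 0.01 = 0.4747 m. 1 kmh = 0.27777778 m/s, so 10.69 kmh = 10.69 * 0.27777778 = 2.9694444 m/s. Combine: 0.4747 m / 2.9694444 m/s = 0.15986155 s. 1 minute = 60 s, so 0.15986155 s = 0.15986155 / 60 = 0.0026643592 minute ≈ 0.002664 minute (4 s.f.). Final answer: 0.002664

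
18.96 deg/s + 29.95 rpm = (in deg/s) 1 deg/s = 0.017453293 rad/s, so 18.96 deg/s = 18.96 * 0.017453293 = 0.33091443 rad/s. 1 rpm = 0.10471976 rad/s, so 29.95 rpm = 29.95 * 0.10471976 = 3.1363567 rad/s. Sum: 0.33091443 + 3.1363567 = 3.4672711 rad/s. 1 deg/s = 0.017453293 rad/s, so 3.4672711 rad/s = 3.4672711 / 0.017453293 = 198.66 deg/s ≈ 198.7 deg/s (4 s.f.). Final answer: 198.7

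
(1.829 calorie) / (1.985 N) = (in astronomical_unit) 2.577e-11. Check: 1 calorie = 4.184 J, so 1.829 calorie = 1.829 * 4.184 = 7.652536 J. 1.985 N is already in N. Combine: 7.652536 J / 1.985 N = 3.8551819 m. 1 astronomical_unit = 1.4959787e+11 m, so 3.8551819 m = 3.8551819 / 1.4959787e+11 = 2.5770299e-11 astronomical_unit ≈ 2.577e-11 astronomical_unit (4 s.f.).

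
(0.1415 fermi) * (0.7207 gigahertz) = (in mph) 2.281e-07. Check: 1 fermi = 1e-15 m, so 0.1415 fermi = 0.1415 * 1e-15 = 1.415e-16 m. 1 gigahertz = 1e+09 Hz, so 0.7207 gigahertz = 0.7207 * 1e+09 = 7.207e+08 Hz. Combine: 1.415e-16 m * 7.207e+08 Hz = 1.0197905e-07 m/s. 1 mph = 0.44704 m/s, so 1.0197905e-07 m/s = 1.0197905e-07 / 0.44704 = 2.2812064e-07 mph ≈ 2.281e-07 mph (4 s.f.).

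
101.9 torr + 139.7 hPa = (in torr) 206.7. Check: 1 torr = 133.32237 Pa, so 101.9 torr = 101.9 * 133.32237 = 13585.549 Pa. 1 hPa = 100 Pa, so 139.7 hPa = 139.7 * 100 = 13970 Pa. Sum: 13585.549 + 13970 = 27555.549 Pa. 1 torr = 133.32237 Pa, so 27555.549 Pa = 27555.549 / 133.32237 = 206.68362 torr ≈ 206.7 torr (4 s.f.).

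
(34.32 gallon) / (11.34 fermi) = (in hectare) 1.146e+09. Check: 1 gallon = 0.0037854118 m^3, so 34.32 gallon = 34.32 * 0.0037854118 = 0.12991533 m^3. 1 fermi = 1e-15 m, so 11.34 fermi = 11.34 * 1e-15 = 1.134e-14 m. Combine: 0.12991533 m^3 / 1.134e-14 m = 1.1456379e+13 m^2. 1 hectare = 10000 m^2, so 1.1456379e+13 m^2 = 1.1456379e+13 / 10000 = 1.1456379e+09 hectare ≈ 1.146e+09 hectare (4 s.f.).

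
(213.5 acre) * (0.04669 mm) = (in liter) 4.034e+04. Check: 1 acre = 4046.8564 m^2, so 213.5 acre = 213.5 * 4046.8564 = 864003.85 m^2. 1 mm = 0.001 m, so 0.04669 mm = 0.04669 * 0.001 = 4.669e-05 m. Combine: 864003.85 m^2 * 4.669e-05 m = 40.34034 m^3. 1 liter = 0.001 m^3, so 40.34034 m^3 = 40.34034 / 0.001 = 40340.34 liter ≈ 4.034e+04 liter (4 s.f.).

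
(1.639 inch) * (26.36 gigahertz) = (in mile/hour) 1 inch = 0.0254 m, so 1.639 inch = 1.639 * 0.0254 = 0.0416306 m. 1 gigahertz = 1e+09 Hz, so 26.36 gigahertz = 26.36 * 1e+09 = 2.636e+10 Hz. Combine: 0.0416306 m * 2.636e+10 Hz = 1.0973826e+09 m/s. 1 mile/hour = 0.44704 m/s, so 1.0973826e+09 m/s = 1.0973826e+09 / 0.44704 = 2.454775e+09 mile/hour ≈ 2.455e+09 mile/hour (4 s.f.). Final answer: 2.455e+09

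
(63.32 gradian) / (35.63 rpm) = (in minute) 0.004443. Check: 1 gradian = 0.015707963 rad, so 63.32 gradian = 63.32 * 0.015707963 = 0.99462823 rad. 1 rpm = 0.10471976 rad/s, so 35.63 rpm = 35.63 * 0.10471976 = 3.7311649 rad/s. Combine: 0.99462823 rad / 3.7311649 rad/s = 0.26657311 s. 1 minute = 60 s, so 0.26657311 s = 0.26657311 / 60 = 0.0044428852 minute ≈ 0.004443 minute (4 s.f.).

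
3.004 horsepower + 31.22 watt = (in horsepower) 3.046. Check: 1 horsepower = 745.69987 W, so 3.004 horsepower = 3.004 * 745.69987 = 2240.0824 W. 31.22 watt = 31.22 W. Sum: 2240.0824 + 31.22 = 2271.3024 W. 1 horsepower = 745.69987 W, so 2271.3024 W = 2271.3024 / 745.69987 = 3.0458667 horsepower ≈ 3.046 horsepower (4 s.f.).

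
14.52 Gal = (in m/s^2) 1 Gal = 0.01 m/s^2, so 14.52 Gal = 14.52 * 0.01 = 0.1452 m/s^2. Result: 0.1452 m/s^2. Final answer: 0.1452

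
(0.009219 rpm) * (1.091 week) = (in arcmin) 1 rpm = 0.10471976 rad/s, so 0.009219 rpm = 0.009219 * 0.10471976 = 0.00096541142 rad/s. 1 week = 604800 s, so 1.091 week = 1.091 * 604800 = 659836.8 s. Combine: 0.00096541142 rad/s * 659836.8 s = 637.01398 rad. 1 arcmin = 0.00029088821 rad, so 637.01398 rad = 637.01398 / 0.00029088821 = 2189892.8 arcmin ≈ 2.19e+06 arcmin (4 s.f.). Final answer: 2.19e+06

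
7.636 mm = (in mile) 4.745e-06. Check: 1 mm = 0.001 m, so 7.636 mm = 7.636 * 0.001 = 0.007636 m. 1 mile = 1609.344 m, so 0.007636 m = 0.007636 / 1609.344 = 4.7447904e-06 mile ≈ 4.745e-06 mile (4 s.f.).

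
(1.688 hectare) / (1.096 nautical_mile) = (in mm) 8316. Check: 1 hectare = 10000 m^2, so 1.688 hectare = 1.688 * 10000 = 16880 m^2. 1 nautical_mile = 1852 m, so 1.096 nautical_mile = 1.096 * 1852 = 2029.792 m. Combine: 16880 m^2 / 2029.792 m = 8.316123 m. 1 mm = 0.001 m, so 8.316123 m = 8.316123 / 0.001 = 8316.123 mm ≈ 8316 mm (4 s.f.).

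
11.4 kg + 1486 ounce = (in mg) 5.353e+07. Check: 11.4 kg is already in kg. 1 ounce = 0.028349523 kg, so 1486 ounce = 1486 * 0.028349523 = 42.127391 kg. Sum: 11.4 + 42.127391 = 53.527391 kg. 1 mg = 1e-06 kg, so 53.527391 kg = 53.527391 / 1e-06 = 53527391 mg ≈ 5.353e+07 mg (4 s.f.).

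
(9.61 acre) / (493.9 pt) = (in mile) 1 acre = 4046.8564 m^2, so 9.61 acre = 9.61 * 4046.8564 = 38890.29 m^2. 1 pt = 0.00035277778 m, so 493.9 pt = 493.9 * 0.00035277778 = 0.17423694 m. Combine: 38890.29 m^2 / 0.17423694 m = 223203.47 m. 1 mile = 1609.344 m, so 223203.47 m = 223203.47 / 1609.344 = 138.6922 mile ≈ 138.7 mile (4 s.f.). Final answer: 138.7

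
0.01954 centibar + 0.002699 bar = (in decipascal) 1 centibar = 1000 Pa, so 0.01954 centibar = 0.01954 * 1000 = 19.54 Pa. 1 bar = 100000 Pa, so 0.002699 bar = 0.002699 * 100000 = 269.9 Pa. Sum: 19.54 + 269.9 = 289.44 Pa. 1 decipascal = 0.1 Pa, so 289.44 Pa = 289.44 / 0.1 = 2894.4 decipascal ≈ 2894 decipascal (4 s.f.). Final answer: 2894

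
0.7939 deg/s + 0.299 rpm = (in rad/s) 0.04517. Check: 1 deg/s = 0.017453293 rad/s, so 0.7939 deg/s = 0.7939 * 0.017453293 = 0.013856169 rad/s. 1 rpm = 0.10471976 rad/s, so 0.299 rpm = 0.299 * 0.10471976 = 0.031311207 rad/s. Sum: 0.013856169 + 0.031311207 = 0.045167376 rad/s. Result: 0.045167376 rad/s ≈ 0.04517 rad/s (4 s.f.).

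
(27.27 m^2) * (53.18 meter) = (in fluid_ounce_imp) 5.104e+07. Check: 27.27 m^2 is already in m^2. 53.18 meter = 53.18 m. Combine: 27.27 m^2 * 53.18 m = 1450.2186 m^3. 1 fluid_ounce_imp = 2.8413063e-05 m^3, so 1450.2186 m^3 = 1450.2186 / 2.8413063e-05 = 51040559 fluid_ounce_imp ≈ 5.104e+07 fluid_ounce_imp (4 s.f.).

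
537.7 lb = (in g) 2.439e+05. Check: 1 lb = 0.45359237 kg, so 537.7 lb = 537.7 * 0.45359237 = 243.89662 kg. 1 g = 0.001 kg, so 243.89662 kg = 243.89662 / 0.001 = 243896.62 g ≈ 2.439e+05 g (4 s.f.).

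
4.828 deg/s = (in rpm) 1 deg/s = 0.017453293 rad/s, so 4.828 deg/s = 4.828 * 0.017453293 = 0.084264496 rad/s. 1 rpm = 0.10471976 rad/s, so 0.084264496 rad/s = 0.084264496 / 0.10471976 = 0.80466667 rpm ≈ 0.8047 rpm (4 s.f.). Final answer: 0.8047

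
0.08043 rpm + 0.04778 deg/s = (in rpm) 0.08839. Check: 1 rpm = 0.10471976 rad/s, so 0.08043 rpm = 0.08043 * 0.10471976 = 0.0084226099 rad/s. 1 deg/s = 0.017453293 rad/s, so 0.04778 deg/s = 0.04778 * 0.017453293 = 0.00083391832 rad/s. Sum: 0.0084226099 + 0.00083391832 = 0.0092565282 rad/s. 1 rpm = 0.10471976 rad/s, so 0.0092565282 rad/s = 0.0092565282 / 0.10471976 = 0.088393333 rpm ≈ 0.08839 rpm (4 s.f.).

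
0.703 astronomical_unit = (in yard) 1.15e+11. Check: 1 astronomical_unit = 1.4959787e+11 m, so 0.703 astronomical_unit = 0.703 * 1.4959787e+11 = 1.051673e+11 m. 1 yard = 0.9144 m, so 1.051673e+11 m = 1.051673e+11 / 0.9144 = 1.1501236e+11 yard ≈ 1.15e+11 yard (4 s.f.).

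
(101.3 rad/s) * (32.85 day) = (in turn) 4.576e+07. Check: 101.3 rad/s is already in rad/s. 1 day = 86400 s, so 32.85 day = 32.85 * 86400 = 2838240 s. Combine: 101.3 rad/s * 2838240 s = 2.8751371e+08 rad. 1 turn = 6.2831853 rad, so 2.8751371e+08 rad = 2.8751371e+08 / 6.2831853 = 45759228 turn ≈ 4.576e+07 turn (4 s.f.).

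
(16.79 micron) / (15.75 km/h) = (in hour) 1.066e-09. Check: 1 micron = 1e-06 m, so 16.79 micron = 16.79 * 1e-06 = 1.679e-05 m. 1 km/h = 0.27777778 m/s, so 15.75 km/h = 15.75 * 0.27777778 = 4.375 m/s. Combine: 1.679e-05 m / 4.375 m/s = 3.8377143e-06 s. 1 hour = 3600 s, so 3.8377143e-06 s = 3.8377143e-06 / 3600 = 1.0660317e-09 hour ≈ 1.066e-09 hour (4 s.f.).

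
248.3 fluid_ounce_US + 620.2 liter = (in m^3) 0.6275. Check: 1 fluid_ounce_US = 2.957353e-05 m^3, so 248.3 fluid_ounce_US = 248.3 * 2.957353e-05 = 0.0073431074 m^3. 1 liter = 0.001 m^3, so 620.2 liter = 620.2 * 0.001 = 0.6202 m^3. Sum: 0.0073431074 + 0.6202 = 0.62754311 m^3. Result: 0.62754311 m^3 ≈ 0.6275 m^3 (4 s.f.).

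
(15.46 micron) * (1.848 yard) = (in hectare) 1 micron = 1e-06 m, so 15.46 micron = 15.46 * 1e-06 = 1.546e-05 m. 1 yard = 0.9144 m, so 1.848 yard = 1.848 * 0.9144 = 1.6898112 m. Combine: 1.546e-05 m * 1.6898112 m = 2.6124481e-05 m^2. 1 hectare = 10000 m^2, so 2.6124481e-05 m^2 = 2.6124481e-05 / 10000 = 2.6124481e-09 hectare ≈ 2.612e-09 hectare (4 s.f.). Final answer: 2.612e-09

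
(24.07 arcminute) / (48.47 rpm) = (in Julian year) 1 arcminute = 0.00029088821 rad, so 24.07 arcminute = 24.07 * 0.00029088821 = 0.0070016792 rad. 1 rpm = 0.10471976 rad/s, so 48.47 rpm = 48.47 * 0.10471976 = 5.0757665 rad/s. Combine: 0.0070016792 rad / 5.0757665 rad/s = 0.0013794329 s. 1 Julian year = 31557600 s, so 0.0013794329 s = 0.0013794329 / 31557600 = 4.371159e-11 Julian year ≈ 4.371e-11 Julian year (4 s.f.). Final answer: 4.371e-11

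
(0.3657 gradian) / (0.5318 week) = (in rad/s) 1.786e-08. Check: 1 gradian = 0.015707963 rad, so 0.3657 gradian = 0.3657 * 0.015707963 = 0.0057444022 rad. 1 week = 604800 s, so 0.5318 week = 0.5318 * 604800 = 321632.64 s. Combine: 0.0057444022 rad / 321632.64 s = 1.7860134e-08 rad/s. Result: 1.7860134e-08 rad/s ≈ 1.786e-08 rad/s (4 s.f.).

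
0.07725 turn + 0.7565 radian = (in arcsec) 2.562e+05. Check: 1 turn = 6.2831853 rad, so 0.07725 turn = 0.07725 * 6.2831853 = 0.48537606 rad. 0.7565 radian = 0.7565 rad. Sum: 0.48537606 + 0.7565 = 1.2418761 rad. 1 arcsec = 4.8481368e-06 rad, so 1.2418761 rad = 1.2418761 / 4.8481368e-06 = 256155.33 arcsec ≈ 2.562e+05 arcsec (4 s.f.).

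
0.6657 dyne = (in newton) 6.657e-06. Check: 1 dyne = 1e-05 N, so 0.6657 dyne = 0.6657 * 1e-05 = 6.657e-06 N. 6.657e-06 N = 6.657e-06 newton.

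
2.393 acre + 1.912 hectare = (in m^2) 2.88e+04. Check: 1 acre = 4046.8564 m^2, so 2.393 acre = 2.393 * 4046.8564 = 9684.1274 m^2. 1 hectare = 10000 m^2, so 1.912 hectare = 1.912 * 10000 = 19120 m^2. Sum: 9684.1274 + 19120 = 28804.127 m^2. Result: 28804.127 m^2 ≈ 2.88e+04 m^2 (4 s.f.).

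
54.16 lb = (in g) 2.457e+04. Check: 1 lb = 0.45359237 kg, so 54.16 lb = 54.16 * 0.45359237 = 24.566563 kg. 1 g = 0.001 kg, so 24.566563 kg = 24.566563 / 0.001 = 24566.563 g ≈ 2.457e+04 g (4 s.f.).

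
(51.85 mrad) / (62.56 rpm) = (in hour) 1 mrad = 0.001 rad, so 51.85 mrad = 51.85 * 0.001 = 0.05185 rad. 1 rpm = 0.10471976 rad/s, so 62.56 rpm = 62.56 * 0.10471976 = 6.5512679 rad/s. Combine: 0.05185 rad / 6.5512679 rad/s = 0.0079144985 s. 1 hour = 3600 s, so 0.0079144985 s = 0.0079144985 / 3600 = 2.1984718e-06 hour ≈ 2.198e-06 hour (4 s.f.). Final answer: 2.198e-06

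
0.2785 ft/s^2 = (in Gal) 8.489. Check: 1 ft/s^2 = 0.3048 m/s^2, so 0.2785 ft/s^2 = 0.2785 * 0.3048 = 0.0848868 m/s^2. 1 Gal = 0.01 m/s^2, so 0.0848868 m/s^2 = 0.0848868 / 0.01 = 8.48868 Gal ≈ 8.489 Gal (4 s.f.).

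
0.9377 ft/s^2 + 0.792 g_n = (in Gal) 1 ft/s^2 = 0.3048 m/s^2, so 0.9377 ft/s^2 = 0.9377 * 0.3048 = 0.28581096 m/s^2. 1 g_n = 9.80665 m/s^2, so 0.792 g_n = 0.792 * 9.80665 = 7.7668668 m/s^2. Sum: 0.28581096 + 7.7668668 = 8.0526778 m/s^2. 1 Gal = 0.01 m/s^2, so 8.0526778 m/s^2 = 8.0526778 / 0.01 = 805.26778 Gal ≈ 805.3 Gal (4 s.f.). Final answer: 805.3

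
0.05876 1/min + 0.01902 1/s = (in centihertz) 2. Check: 1 1/min = 0.016666667 Hz, so 0.05876 1/min = 0.05876 * 0.016666667 = 0.00097933333 Hz. 0.01902 1/s = 0.01902 Hz. Sum: 0.00097933333 + 0.01902 = 0.019999333 Hz. 1 centihertz = 0.01 Hz, so 0.019999333 Hz = 0.019999333 / 0.01 = 1.9999333 centihertz ≈ 2 centihertz (4 s.f.).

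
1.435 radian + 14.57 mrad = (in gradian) 1.435 radian = 1.435 rad. 1 mrad = 0.001 rad, so 14.57 mrad = 14.57 * 0.001 = 0.01457 rad. Sum: 1.435 + 0.01457 = 1.44957 rad. 1 gradian = 0.015707963 rad, so 1.44957 rad = 1.44957 / 0.015707963 = 92.282492 gradian ≈ 92.28 gradian (4 s.f.). Final answer: 92.28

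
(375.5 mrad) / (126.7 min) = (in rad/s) 1 mrad = 0.001 rad, so 375.5 mrad = 375.5 * 0.001 = 0.3755 rad. 1 min = 60 s, so 126.7 min = 126.7 * 60 = 7602 s. Combine: 0.3755 rad / 7602 s = 4.9394896e-05 rad/s. Result: 4.9394896e-05 rad/s ≈ 4.939e-05 rad/s (4 s.f.). Final answer: 4.939e-05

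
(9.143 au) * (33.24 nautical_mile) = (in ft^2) 9.063e+17. Check: 1 au = 1.4959787e+11 m, so 9.143 au = 9.143 * 1.4959787e+11 = 1.3677733e+12 m. 1 nautical_mile = 1852 m, so 33.24 nautical_mile = 33.24 * 1852 = 61560.48 m. Combine: 1.3677733e+12 m * 61560.48 m = 8.4200783e+16 m^2. 1 ft^2 = 0.09290304 m^2, so 8.4200783e+16 m^2 = 8.4200783e+16 / 0.09290304 = 9.0632968e+17 ft^2 ≈ 9.063e+17 ft^2 (4 s.f.).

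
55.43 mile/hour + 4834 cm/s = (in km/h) 1 mile/hour = 0.44704 m/s, so 55.43 mile/hour = 55.43 * 0.44704 = 24.779427 m/s. 1 cm/s = 0.01 m/s, so 4834 cm/s = 4834 * 0.01 = 48.34 m/s. Sum: 24.779427 + 48.34 = 73.119427 m/s. 1 km/h = 0.27777778 m/s, so 73.119427 m/s = 73.119427 / 0.27777778 = 263.22994 km/h ≈ 263.2 km/h (4 s.f.). Final answer: 263.2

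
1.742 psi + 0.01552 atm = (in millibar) 1 psi = 6894.7573 Pa, so 1.742 psi = 1.742 * 6894.7573 = 12010.667 Pa. 1 atm = 101325 Pa, so 0.01552 atm = 0.01552 * 101325 = 1572.564 Pa. Sum: 12010.667 + 1572.564 = 13583.231 Pa. 1 millibar = 100 Pa, so 13583.231 Pa = 13583.231 / 100 = 135.83231 millibar ≈ 135.8 millibar (4 s.f.). Final answer: 135.8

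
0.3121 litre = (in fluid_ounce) 1 litre = 0.001 m^3, so 0.3121 litre = 0.3121 * 0.001 = 0.0003121 m^3. 1 fluid_ounce = 2.957353e-05 m^3, so 0.0003121 m^3 = 0.0003121 / 2.957353e-05 = 10.553356 fluid_ounce ≈ 10.55 fluid_ounce (4 s.f.). Final answer: 10.55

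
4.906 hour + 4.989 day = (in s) 4.487e+05. Check: 1 hour = 3600 s, so 4.906 hour = 4.906 * 3600 = 17661.6 s. 1 day = 86400 s, so 4.989 day = 4.989 * 86400 = 431049.6 s. Sum: 17661.6 + 431049.6 = 448711.2 s. Result: 448711.2 s ≈ 4.487e+05 s (4 s.f.).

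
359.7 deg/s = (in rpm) 1 deg/s = 0.017453293 rad/s, so 359.7 deg/s = 359.7 * 0.017453293 = 6.2779493 rad/s. 1 rpm = 0.10471976 rad/s, so 6.2779493 rad/s = 6.2779493 / 0.10471976 = 59.95 rpm. Final answer: 59.95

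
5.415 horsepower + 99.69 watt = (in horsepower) 5.549. Check: 1 horsepower = 745.69987 W, so 5.415 horsepower = 5.415 * 745.69987 = 4037.9648 W. 99.69 watt = 99.69 W. Sum: 4037.9648 + 99.69 = 4137.6548 W. 1 horsepower = 745.69987 W, so 4137.6548 W = 4137.6548 / 745.69987 = 5.5486865 horsepower ≈ 5.549 horsepower (4 s.f.).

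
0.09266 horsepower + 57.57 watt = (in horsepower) 1 horsepower = 745.69987 W, so 0.09266 horsepower = 0.09266 * 745.69987 = 69.09655 W. 57.57 watt = 57.57 W. Sum: 69.09655 + 57.57 = 126.66655 W. 1 horsepower = 745.69987 W, so 126.66655 W = 126.66655 / 745.69987 = 0.16986264 horsepower ≈ 0.1699 horsepower (4 s.f.). Final answer: 0.1699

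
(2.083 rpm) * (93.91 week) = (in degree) 7.098e+08. Check: 1 rpm = 0.10471976 rad/s, so 2.083 rpm = 2.083 * 0.10471976 = 0.21813125 rad/s. 1 week = 604800 s, so 93.91 week = 93.91 * 604800 = 56796768 s. Combine: 0.21813125 rad/s * 56796768 s = 12389150 rad. 1 degree = 0.017453293 rad, so 12389150 rad = 12389150 / 0.017453293 = 7.0984601e+08 degree ≈ 7.098e+08 degree (4 s.f.).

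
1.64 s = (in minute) 0.02733. Check: 1 minute = 60 s, so 1.64 s = 1.64 / 60 = 0.027333333 minute ≈ 0.02733 minute (4 s.f.).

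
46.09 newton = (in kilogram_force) 4.7. Check: 46.09 newton = 46.09 N. 1 kilogram_force = 9.80665 N, so 46.09 N = 46.09 / 9.80665 = 4.699872 kilogram_force ≈ 4.7 kilogram_force (4 s.f.).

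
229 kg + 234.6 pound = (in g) 3.354e+05. Check: 229 kg is already in kg. 1 pound = 0.45359237 kg, so 234.6 pound = 234.6 * 0.45359237 = 106.41277 kg. Sum: 229 + 106.41277 = 335.41277 kg. 1 g = 0.001 kg, so 335.41277 kg = 335.41277 / 0.001 = 335412.77 g ≈ 3.354e+05 g (4 s.f.).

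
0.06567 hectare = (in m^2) 656.7. Check: 1 hectare = 10000 m^2, so 0.06567 hectare = 0.06567 * 10000 = 656.7 m^2. Result: 656.7 m^2.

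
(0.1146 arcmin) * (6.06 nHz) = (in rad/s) 1 arcmin = 0.00029088821 rad, so 0.1146 arcmin = 0.1146 * 0.00029088821 = 3.3335789e-05 rad. 1 nHz = 1e-09 Hz, so 6.06 nHz = 6.06 * 1e-09 = 6.06e-09 Hz. Combine: 3.3335789e-05 rad * 6.06e-09 Hz = 2.0201488e-13 rad/s. Result: 2.0201488e-13 rad/s ≈ 2.02e-13 rad/s (4 s.f.). Final answer: 2.02e-13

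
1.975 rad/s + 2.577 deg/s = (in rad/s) 2.02. Check: 1.975 rad/s is already in rad/s. 1 deg/s = 0.017453293 rad/s, so 2.577 deg/s = 2.577 * 0.017453293 = 0.044977135 rad/s. Sum: 1.975 + 0.044977135 = 2.0199771 rad/s. Result: 2.0199771 rad/s ≈ 2.02 rad/s (4 s.f.).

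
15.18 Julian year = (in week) 792.1. Check: 1 Julian year = 31557600 s, so 15.18 Julian year = 15.18 * 31557600 = 4.7904437e+08 s. 1 week = 604800 s, so 4.7904437e+08 s = 4.7904437e+08 / 604800 = 792.07071 week ≈ 792.1 week (4 s.f.).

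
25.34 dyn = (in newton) 0.0002534. Check: 1 dyn = 1e-05 N, so 25.34 dyn = 25.34 * 1e-05 = 0.0002534 N. 0.0002534 N = 0.0002534 newton.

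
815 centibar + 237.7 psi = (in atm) 1 centibar = 1000 Pa, so 815 centibar = 815 * 1000 = 815000 Pa. 1 psi = 6894.7573 Pa, so 237.7 psi = 237.7 * 6894.7573 = 1638883.8 Pa. Sum: 815000 + 1638883.8 = 2453883.8 Pa. 1 atm = 101325 Pa, so 2453883.8 Pa = 2453883.8 / 101325 = 24.21795 atm ≈ 24.22 atm (4 s.f.). Final answer: 24.22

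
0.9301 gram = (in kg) 0.0009301. Check: 1 gram = 0.001 kg, so 0.9301 gram = 0.9301 * 0.001 = 0.0009301 kg. Result: 0.0009301 kg.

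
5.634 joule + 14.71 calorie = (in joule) 5.634 joule = 5.634 J. 1 calorie = 4.184 J, so 14.71 calorie = 14.71 * 4.184 = 61.54664 J. Sum: 5.634 + 61.54664 = 67.18064 J. 67.18064 J = 67.18064 joule ≈ 67.18 joule (4 s.f.). Final answer: 67.18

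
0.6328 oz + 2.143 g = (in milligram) 2.008e+04. Check: 1 oz = 0.028349523 kg, so 0.6328 oz = 0.6328 * 0.028349523 = 0.017939578 kg. 1 g = 0.001 kg, so 2.143 g = 2.143 * 0.001 = 0.002143 kg. Sum: 0.017939578 + 0.002143 = 0.020082578 kg. 1 milligram = 1e-06 kg, so 0.020082578 kg = 0.020082578 / 1e-06 = 20082.578 milligram ≈ 2.008e+04 milligram (4 s.f.).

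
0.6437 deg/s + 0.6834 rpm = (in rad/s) 1 deg/s = 0.017453293 rad/s, so 0.6437 deg/s = 0.6437 * 0.017453293 = 0.011234684 rad/s. 1 rpm = 0.10471976 rad/s, so 0.6834 rpm = 0.6834 * 0.10471976 = 0.071565481 rad/s. Sum: 0.011234684 + 0.071565481 = 0.082800165 rad/s. Result: 0.082800165 rad/s ≈ 0.0828 rad/s (4 s.f.). Final answer: 0.0828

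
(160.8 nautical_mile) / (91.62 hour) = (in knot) 1.755. Check: 1 nautical_mile = 1852 m, so 160.8 nautical_mile = 160.8 * 1852 = 297801.6 m. 1 hour = 3600 s, so 91.62 hour = 91.62 * 3600 = 329832 s. Combine: 297801.6 m / 329832 s = 0.90288874 m/s. 1 knot = 0.51444444 m/s, so 0.90288874 m/s = 0.90288874 / 0.51444444 = 1.7550753 knot ≈ 1.755 knot (4 s.f.).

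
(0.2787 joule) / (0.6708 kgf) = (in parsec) 0.2787 joule = 0.2787 J. 1 kgf = 9.80665 N, so 0.6708 kgf = 0.6708 * 9.80665 = 6.5783008 N. Combine: 0.2787 J / 6.5783008 N = 0.042366564 m. 1 parsec = 3.0856776e+16 m, so 0.042366564 m = 0.042366564 / 3.0856776e+16 = 1.3730068e-18 parsec ≈ 1.373e-18 parsec (4 s.f.). Final answer: 1.373e-18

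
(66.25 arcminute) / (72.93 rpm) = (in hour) 7.009e-07. Check: 1 arcminute = 0.00029088821 rad, so 66.25 arcminute = 66.25 * 0.00029088821 = 0.019271344 rad. 1 rpm = 0.10471976 rad/s, so 72.93 rpm = 72.93 * 0.10471976 = 7.6372117 rad/s. Combine: 0.019271344 rad / 7.6372117 rad/s = 0.0025233481 s. 1 hour = 3600 s, so 0.0025233481 s = 0.0025233481 / 3600 = 7.0093003e-07 hour ≈ 7.009e-07 hour (4 s.f.).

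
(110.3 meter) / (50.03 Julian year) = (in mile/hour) 110.3 meter = 110.3 m. 1 Julian year = 31557600 s, so 50.03 Julian year = 50.03 * 31557600 = 1.5788267e+09 s. Combine: 110.3 m / 1.5788267e+09 s = 6.9862005e-08 m/s. 1 mile/hour = 0.44704 m/s, so 6.9862005e-08 m/s = 6.9862005e-08 / 0.44704 = 1.5627685e-07 mile/hour ≈ 1.563e-07 mile/hour (4 s.f.). Final answer: 1.563e-07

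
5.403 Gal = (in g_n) 0.00551. Check: 1 Gal = 0.01 m/s^2, so 5.403 Gal = 5.403 * 0.01 = 0.05403 m/s^2. 1 g_n = 9.80665 m/s^2, so 0.05403 m/s^2 = 0.05403 / 9.80665 = 0.0055095267 g_n ≈ 0.00551 g_n (4 s.f.).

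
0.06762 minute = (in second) 4.057. Check: 1 minute = 60 s, so 0.06762 minute = 0.06762 * 60 = 4.0572 s. 4.0572 s = 4.0572 second ≈ 4.057 second (4 s.f.).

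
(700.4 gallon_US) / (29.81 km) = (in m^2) 1 gallon_US = 0.0037854118 m^3, so 700.4 gallon_US = 700.4 * 0.0037854118 = 2.6513024 m^3. 1 km = 1000 m, so 29.81 km = 29.81 * 1000 = 29810 m. Combine: 2.6513024 m^3 / 29810 m = 8.8940034e-05 m^2. Result: 8.8940034e-05 m^2 ≈ 8.894e-05 m^2 (4 s.f.). Final answer: 8.894e-05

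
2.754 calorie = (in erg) 1 calorie = 4.184 J, so 2.754 calorie = 2.754 * 4.184 = 11.522736 J. 1 erg = 1e-07 J, so 11.522736 J = 11.522736 / 1e-07 = 1.1522736e+08 erg ≈ 1.152e+08 erg (4 s.f.). Final answer: 1.152e+08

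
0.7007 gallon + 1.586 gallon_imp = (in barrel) 0.06203. Check: 1 gallon = 0.0037854118 m^3, so 0.7007 gallon = 0.7007 * 0.0037854118 = 0.002652438 m^3. 1 gallon_imp = 0.00454609 m^3, so 1.586 gallon_imp = 1.586 * 0.00454609 = 0.0072100987 m^3. Sum: 0.002652438 + 0.0072100987 = 0.0098625368 m^3. 1 barrel = 0.15898729 m^3, so 0.0098625368 m^3 = 0.0098625368 / 0.15898729 = 0.06203349 barrel ≈ 0.06203 barrel (4 s.f.).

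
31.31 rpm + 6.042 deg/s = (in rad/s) 3.384. Check: 1 rpm = 0.10471976 rad/s, so 31.31 rpm = 31.31 * 0.10471976 = 3.2787755 rad/s. 1 deg/s = 0.017453293 rad/s, so 6.042 deg/s = 6.042 * 0.017453293 = 0.10545279 rad/s. Sum: 3.2787755 + 0.10545279 = 3.3842283 rad/s. Result: 3.3842283 rad/s ≈ 3.384 rad/s (4 s.f.).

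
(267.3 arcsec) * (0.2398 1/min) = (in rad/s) 5.179e-06. Check: 1 arcsec = 4.8481368e-06 rad, so 267.3 arcsec = 267.3 * 4.8481368e-06 = 0.001295907 rad. 1 1/min = 0.016666667 Hz, so 0.2398 1/min = 0.2398 * 0.016666667 = 0.0039966667 Hz. Combine: 0.001295907 rad * 0.0039966667 Hz = 5.1793082e-06 rad/s. Result: 5.1793082e-06 rad/s ≈ 5.179e-06 rad/s (4 s.f.).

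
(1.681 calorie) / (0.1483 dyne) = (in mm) 1 calorie = 4.184 J, so 1.681 calorie = 1.681 * 4.184 = 7.033304 J. 1 dyne = 1e-05 N, so 0.1483 dyne = 0.1483 * 1e-05 = 1.483e-06 N. Combine: 7.033304 J / 1.483e-06 N = 4742619 m. 1 mm = 0.001 m, so 4742619 m = 4742619 / 0.001 = 4.742619e+09 mm ≈ 4.743e+09 mm (4 s.f.). Final answer: 4.743e+09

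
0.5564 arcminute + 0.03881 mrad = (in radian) 0.0002007. Check: 1 arcminute = 0.00029088821 rad, so 0.5564 arcminute = 0.5564 * 0.00029088821 = 0.0001618502 rad. 1 mrad = 0.001 rad, so 0.03881 mrad = 0.03881 * 0.001 = 3.881e-05 rad. Sum: 0.0001618502 + 3.881e-05 = 0.0002006602 rad. 0.0002006602 rad = 0.0002006602 radian ≈ 0.0002007 radian (4 s.f.).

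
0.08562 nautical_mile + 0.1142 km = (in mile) 1 nautical_mile = 1852 m, so 0.08562 nautical_mile = 0.08562 * 1852 = 158.56824 m. 1 km = 1000 m, so 0.1142 km = 0.1142 * 1000 = 114.2 m. Sum: 158.56824 + 114.2 = 272.76824 m. 1 mile = 1609.344 m, so 272.76824 m = 272.76824 / 1609.344 = 0.16949033 mile ≈ 0.1695 mile (4 s.f.). Final answer: 0.1695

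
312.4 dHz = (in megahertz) 1 dHz = 0.1 Hz, so 312.4 dHz = 312.4 * 0.1 = 31.24 Hz. 1 megahertz = 1000000 Hz, so 31.24 Hz = 31.24 / 1000000 = 3.124e-05 megahertz. Final answer: 3.124e-05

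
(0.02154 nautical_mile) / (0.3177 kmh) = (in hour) 0.1256. Check: 1 nautical_mile = 1852 m, so 0.02154 nautical_mile = 0.02154 * 1852 = 39.89208 m. 1 kmh = 0.27777778 m/s, so 0.3177 kmh = 0.3177 * 0.27777778 = 0.08825 m/s. Combine: 39.89208 m / 0.08825 m/s = 452.0349 s. 1 hour = 3600 s, so 452.0349 s = 452.0349 / 3600 = 0.12556525 hour ≈ 0.1256 hour (4 s.f.).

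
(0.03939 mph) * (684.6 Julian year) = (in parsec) 1 mph = 0.44704 m/s, so 0.03939 mph = 0.03939 * 0.44704 = 0.017608906 m/s. 1 Julian year = 31557600 s, so 684.6 Julian year = 684.6 * 31557600 = 2.1604333e+10 s. Combine: 0.017608906 m/s * 2.1604333e+10 s = 3.8042866e+08 m. 1 parsec = 3.0856776e+16 m, so 3.8042866e+08 m = 3.8042866e+08 / 3.0856776e+16 = 1.2328853e-08 parsec ≈ 1.233e-08 parsec (4 s.f.). Final answer: 1.233e-08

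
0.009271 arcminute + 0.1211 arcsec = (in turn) 5.227e-07. Check: 1 arcminute = 0.00029088821 rad, so 0.009271 arcminute = 0.009271 * 0.00029088821 = 2.6968246e-06 rad. 1 arcsec = 4.8481368e-06 rad, so 0.1211 arcsec = 0.1211 * 4.8481368e-06 = 5.8710937e-07 rad. Sum: 2.6968246e-06 + 5.8710937e-07 = 3.283934e-06 rad. 1 turn = 6.2831853 rad, so 3.283934e-06 rad = 3.283934e-06 / 6.2831853 = 5.2265432e-07 turn ≈ 5.227e-07 turn (4 s.f.).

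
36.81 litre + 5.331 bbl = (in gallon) 233.6. Check: 1 litre = 0.001 m^3, so 36.81 litre = 36.81 * 0.001 = 0.03681 m^3. 1 bbl = 0.15898729 m^3, so 5.331 bbl = 5.331 * 0.15898729 = 0.84756127 m^3. Sum: 0.03681 + 0.84756127 = 0.88437127 m^3. 1 gallon = 0.0037854118 m^3, so 0.88437127 m^3 = 0.88437127 / 0.0037854118 = 233.62617 gallon ≈ 233.6 gallon (4 s.f.).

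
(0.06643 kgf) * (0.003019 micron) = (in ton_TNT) 1 kgf = 9.80665 N, so 0.06643 kgf = 0.06643 * 9.80665 = 0.65145576 N. 1 micron = 1e-06 m, so 0.003019 micron = 0.003019 * 1e-06 = 3.019e-09 m. Combine: 0.65145576 N * 3.019e-09 m = 1.9667449e-09 J. 1 ton_TNT = 4.184e+09 J, so 1.9667449e-09 J = 1.9667449e-09 / 4.184e+09 = 4.7006332e-19 ton_TNT ≈ 4.701e-19 ton_TNT (4 s.f.). Final answer: 4.701e-19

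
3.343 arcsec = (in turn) 1 arcsec = 4.8481368e-06 rad, so 3.343 arcsec = 3.343 * 4.8481368e-06 = 1.6207321e-05 rad. 1 turn = 6.2831853 rad, so 1.6207321e-05 rad = 1.6207321e-05 / 6.2831853 = 2.5794753e-06 turn ≈ 2.579e-06 turn (4 s.f.). Final answer: 2.579e-06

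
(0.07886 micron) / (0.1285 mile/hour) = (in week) 1 micron = 1e-06 m, so 0.07886 micron = 0.07886 * 1e-06 = 7.886e-08 m. 1 mile/hour = 0.44704 m/s, so 0.1285 mile/hour = 0.1285 * 0.44704 = 0.05744464 m/s. Combine: 7.886e-08 m / 0.05744464 m/s = 1.3728e-06 s. 1 week = 604800 s, so 1.3728e-06 s = 1.3728e-06 / 604800 = 2.2698412e-12 week ≈ 2.27e-12 week (4 s.f.). Final answer: 2.27e-12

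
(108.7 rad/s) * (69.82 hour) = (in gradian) 108.7 rad/s is already in rad/s. 1 hour = 3600 s, so 69.82 hour = 69.82 * 3600 = 251352 s. Combine: 108.7 rad/s * 251352 s = 27321962 rad. 1 gradian = 0.015707963 rad, so 27321962 rad = 27321962 / 0.015707963 = 1.7393701e+09 gradian ≈ 1.739e+09 gradian (4 s.f.). Final answer: 1.739e+09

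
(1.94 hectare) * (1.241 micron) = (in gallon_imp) 5.296. Check: 1 hectare = 10000 m^2, so 1.94 hectare = 1.94 * 10000 = 19400 m^2. 1 micron = 1e-06 m, so 1.241 micron = 1.241 * 1e-06 = 1.241e-06 m. Combine: 19400 m^2 * 1.241e-06 m = 0.0240754 m^3. 1 gallon_imp = 0.00454609 m^3, so 0.0240754 m^3 = 0.0240754 / 0.00454609 = 5.2958476 gallon_imp ≈ 5.296 gallon_imp (4 s.f.).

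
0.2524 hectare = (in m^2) 1 hectare = 10000 m^2, so 0.2524 hectare = 0.2524 * 10000 = 2524 m^2. Result: 2524 m^2. Final answer: 2524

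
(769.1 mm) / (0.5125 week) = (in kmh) 1 mm = 0.001 m, so 769.1 mm = 769.1 * 0.001 = 0.7691 m. 1 week = 604800 s, so 0.5125 week = 0.5125 * 604800 = 309960 s. Combine: 0.7691 m / 309960 s = 2.4812879e-06 m/s. 1 kmh = 0.27777778 m/s, so 2.4812879e-06 m/s = 2.4812879e-06 / 0.27777778 = 8.9326365e-06 kmh ≈ 8.933e-06 kmh (4 s.f.). Final answer: 8.933e-06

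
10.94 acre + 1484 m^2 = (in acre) 1 acre = 4046.8564 m^2, so 10.94 acre = 10.94 * 4046.8564 = 44272.609 m^2. 1484 m^2 is already in m^2. Sum: 44272.609 + 1484 = 45756.609 m^2. 1 acre = 4046.8564 m^2, so 45756.609 m^2 = 45756.609 / 4046.8564 = 11.306704 acre ≈ 11.31 acre (4 s.f.). Final answer: 11.31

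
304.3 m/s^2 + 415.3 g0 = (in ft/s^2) 1.436e+04. Check: 304.3 m/s^2 is already in m/s^2. 1 g0 = 9.80665 m/s^2, so 415.3 g0 = 415.3 * 9.80665 = 4072.7017 m/s^2. Sum: 304.3 + 4072.7017 = 4377.0017 m/s^2. 1 ft/s^2 = 0.3048 m/s^2, so 4377.0017 m/s^2 = 4377.0017 / 0.3048 = 14360.242 ft/s^2 ≈ 1.436e+04 ft/s^2 (4 s.f.).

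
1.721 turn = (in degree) 619.6. Check: 1 turn = 6.2831853 rad, so 1.721 turn = 1.721 * 6.2831853 = 10.813362 rad. 1 degree = 0.017453293 rad, so 10.813362 rad = 10.813362 / 0.017453293 = 619.56 degree ≈ 619.6 degree (4 s.f.).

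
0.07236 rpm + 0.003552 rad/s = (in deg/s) 0.6377. Check: 1 rpm = 0.10471976 rad/s, so 0.07236 rpm = 0.07236 * 0.10471976 = 0.0075775215 rad/s. 0.003552 rad/s is already in rad/s. Sum: 0.0075775215 + 0.003552 = 0.011129521 rad/s. 1 deg/s = 0.017453293 rad/s, so 0.011129521 rad/s = 0.011129521 / 0.017453293 = 0.63767461 deg/s ≈ 0.6377 deg/s (4 s.f.).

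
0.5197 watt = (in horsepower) 0.0006969. Check: 0.5197 watt = 0.5197 W. 1 horsepower = 745.69987 W, so 0.5197 W = 0.5197 / 745.69987 = 0.00069692918 horsepower ≈ 0.0006969 horsepower (4 s.f.).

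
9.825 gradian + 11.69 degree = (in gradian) 22.81. Check: 1 gradian = 0.015707963 rad, so 9.825 gradian = 9.825 * 0.015707963 = 0.15433074 rad. 1 degree = 0.017453293 rad, so 11.69 degree = 11.69 * 0.017453293 = 0.20402899 rad. Sum: 0.15433074 + 0.20402899 = 0.35835973 rad. 1 gradian = 0.015707963 rad, so 0.35835973 rad = 0.35835973 / 0.015707963 = 22.813889 gradian ≈ 22.81 gradian (4 s.f.).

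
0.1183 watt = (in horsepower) 0.1183 watt = 0.1183 W. 1 horsepower = 745.69987 W, so 0.1183 W = 0.1183 / 745.69987 = 0.00015864291 horsepower ≈ 0.0001586 horsepower (4 s.f.). Final answer: 0.0001586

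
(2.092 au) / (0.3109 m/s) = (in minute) 1 au = 1.4959787e+11 m, so 2.092 au = 2.092 * 1.4959787e+11 = 3.1295875e+11 m. 0.3109 m/s is already in m/s. Combine: 3.1295875e+11 m / 0.3109 m/s = 1.0066219e+12 s. 1 minute = 60 s, so 1.0066219e+12 s = 1.0066219e+12 / 60 = 1.6777031e+10 minute ≈ 1.678e+10 minute (4 s.f.). Final answer: 1.678e+10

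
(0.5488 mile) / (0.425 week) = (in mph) 1 mile = 1609.344 m, so 0.5488 mile = 0.5488 * 1609.344 = 883.20799 m. 1 week = 604800 s, so 0.425 week = 0.425 * 604800 = 257040 s. Combine: 883.20799 m / 257040 s = 0.0034360722 m/s. 1 mph = 0.44704 m/s, so 0.0034360722 m/s = 0.0034360722 / 0.44704 = 0.0076862745 mph ≈ 0.007686 mph (4 s.f.). Final answer: 0.007686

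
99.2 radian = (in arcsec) 99.2 radian = 99.2 rad. 1 arcsec = 4.8481368e-06 rad, so 99.2 rad = 99.2 / 4.8481368e-06 = 20461469 arcsec ≈ 2.046e+07 arcsec (4 s.f.). Final answer: 2.046e+07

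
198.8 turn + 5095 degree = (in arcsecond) 1 turn = 6.2831853 rad, so 198.8 turn = 198.8 * 6.2831853 = 1249.0972 rad. 1 degree = 0.017453293 rad, so 5095 degree = 5095 * 0.017453293 = 88.924525 rad. Sum: 1249.0972 + 88.924525 = 1338.0218 rad. 1 arcsecond = 4.8481368e-06 rad, so 1338.0218 rad = 1338.0218 / 4.8481368e-06 = 2.759868e+08 arcsecond ≈ 2.76e+08 arcsecond (4 s.f.). Final answer: 2.76e+08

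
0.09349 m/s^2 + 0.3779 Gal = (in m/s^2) 0.09349 m/s^2 is already in m/s^2. 1 Gal = 0.01 m/s^2, so 0.3779 Gal = 0.3779 * 0.01 = 0.003779 m/s^2. Sum: 0.09349 + 0.003779 = 0.097269 m/s^2. Result: 0.097269 m/s^2 ≈ 0.09727 m/s^2 (4 s.f.). Final answer: 0.09727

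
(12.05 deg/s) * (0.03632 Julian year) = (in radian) 2.411e+05. Check: 1 deg/s = 0.017453293 rad/s, so 12.05 deg/s = 12.05 * 0.017453293 = 0.21031217 rad/s. 1 Julian year = 31557600 s, so 0.03632 Julian year = 0.03632 * 31557600 = 1146172 s. Combine: 0.21031217 rad/s * 1146172 s = 241053.93 rad. 241053.93 rad = 241053.93 radian ≈ 2.411e+05 radian (4 s.f.).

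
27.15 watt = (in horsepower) 27.15 watt = 27.15 W. 1 horsepower = 745.69987 W, so 27.15 W = 27.15 / 745.69987 = 0.03640875 horsepower ≈ 0.03641 horsepower (4 s.f.). Final answer: 0.03641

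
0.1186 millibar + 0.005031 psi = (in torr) 0.3491. Check: 1 millibar = 100 Pa, so 0.1186 millibar = 0.1186 * 100 = 11.86 Pa. 1 psi = 6894.7573 Pa, so 0.005031 psi = 0.005031 * 6894.7573 = 34.687524 Pa. Sum: 11.86 + 34.687524 = 46.547524 Pa. 1 torr = 133.32237 Pa, so 46.547524 Pa = 46.547524 / 133.32237 = 0.34913514 torr ≈ 0.3491 torr (4 s.f.).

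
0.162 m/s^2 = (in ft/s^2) 1 ft/s^2 = 0.3048 m/s^2, so 0.162 m/s^2 = 0.162 / 0.3048 = 0.53149606 ft/s^2 ≈ 0.5315 ft/s^2 (4 s.f.). Final answer: 0.5315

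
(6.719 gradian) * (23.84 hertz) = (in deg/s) 144.2. Check: 1 gradian = 0.015707963 rad, so 6.719 gradian = 6.719 * 0.015707963 = 0.10554181 rad. 23.84 hertz = 23.84 Hz. Combine: 0.10554181 rad * 23.84 Hz = 2.5161166 rad/s. 1 deg/s = 0.017453293 rad/s, so 2.5161166 rad/s = 2.5161166 / 0.017453293 = 144.16286 deg/s ≈ 144.2 deg/s (4 s.f.).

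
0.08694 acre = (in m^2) 1 acre = 4046.8564 m^2, so 0.08694 acre = 0.08694 * 4046.8564 = 351.8337 m^2. Result: 351.8337 m^2 ≈ 351.8 m^2 (4 s.f.). Final answer: 351.8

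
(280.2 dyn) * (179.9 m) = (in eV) 3.146e+18. Check: 1 dyn = 1e-05 N, so 280.2 dyn = 280.2 * 1e-05 = 0.002802 N. 179.9 m is already in m. Combine: 0.002802 N * 179.9 m = 0.5040798 J. 1 eV = 1.6021766e-19 J, so 0.5040798 J = 0.5040798 / 1.6021766e-19 = 3.1462186e+18 eV ≈ 3.146e+18 eV (4 s.f.).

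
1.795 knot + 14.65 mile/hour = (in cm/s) 1 knot = 0.51444444 m/s, so 1.795 knot = 1.795 * 0.51444444 = 0.92342778 m/s. 1 mile/hour = 0.44704 m/s, so 14.65 mile/hour = 14.65 * 0.44704 = 6.549136 m/s. Sum: 0.92342778 + 6.549136 = 7.4725638 m/s. 1 cm/s = 0.01 m/s, so 7.4725638 m/s = 7.4725638 / 0.01 = 747.25638 cm/s ≈ 747.3 cm/s (4 s.f.). Final answer: 747.3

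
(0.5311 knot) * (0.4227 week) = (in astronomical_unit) 4.669e-07. Check: 1 knot = 0.51444444 m/s, so 0.5311 knot = 0.5311 * 0.51444444 = 0.27322144 m/s. 1 week = 604800 s, so 0.4227 week = 0.4227 * 604800 = 255648.96 s. Combine: 0.27322144 m/s * 255648.96 s = 69848.778 m. 1 astronomical_unit = 1.4959787e+11 m, so 69848.778 m = 69848.778 / 1.4959787e+11 = 4.6691024e-07 astronomical_unit ≈ 4.669e-07 astronomical_unit (4 s.f.).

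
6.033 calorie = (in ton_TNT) 6.033e-09. Check: 1 calorie = 4.184 J, so 6.033 calorie = 6.033 * 4.184 = 25.242072 J. 1 ton_TNT = 4.184e+09 J, so 25.242072 J = 25.242072 / 4.184e+09 = 6.033e-09 ton_TNT.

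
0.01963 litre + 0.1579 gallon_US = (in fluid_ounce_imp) 1 litre = 0.001 m^3, so 0.01963 litre = 0.01963 * 0.001 = 1.963e-05 m^3. 1 gallon_US = 0.0037854118 m^3, so 0.1579 gallon_US = 0.1579 * 0.0037854118 = 0.00059771652 m^3. Sum: 1.963e-05 + 0.00059771652 = 0.00061734652 m^3. 1 fluid_ounce_imp = 2.8413063e-05 m^3, so 0.00061734652 m^3 = 0.00061734652 / 2.8413063e-05 = 21.72756 fluid_ounce_imp ≈ 21.73 fluid_ounce_imp (4 s.f.). Final answer: 21.73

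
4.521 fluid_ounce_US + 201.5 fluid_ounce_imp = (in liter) 1 fluid_ounce_US = 2.957353e-05 m^3, so 4.521 fluid_ounce_US = 4.521 * 2.957353e-05 = 0.00013370193 m^3. 1 fluid_ounce_imp = 2.8413063e-05 m^3, so 201.5 fluid_ounce_imp = 201.5 * 2.8413063e-05 = 0.0057252321 m^3. Sum: 0.00013370193 + 0.0057252321 = 0.005858934 m^3. 1 liter = 0.001 m^3, so 0.005858934 m^3 = 0.005858934 / 0.001 = 5.858934 liter ≈ 5.859 liter (4 s.f.). Final answer: 5.859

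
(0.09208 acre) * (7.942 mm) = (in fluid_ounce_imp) 1 acre = 4046.8564 m^2, so 0.09208 acre = 0.09208 * 4046.8564 = 372.63454 m^2. 1 mm = 0.001 m, so 7.942 mm = 7.942 * 0.001 = 0.007942 m. Combine: 372.63454 m^2 * 0.007942 m = 2.9594635 m^3. 1 fluid_ounce_imp = 2.8413063e-05 m^3, so 2.9594635 m^3 = 2.9594635 / 2.8413063e-05 = 104158.55 fluid_ounce_imp ≈ 1.042e+05 fluid_ounce_imp (4 s.f.). Final answer: 1.042e+05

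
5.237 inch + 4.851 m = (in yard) 1 inch = 0.0254 m, so 5.237 inch = 5.237 * 0.0254 = 0.1330198 m. 4.851 m is already in m. Sum: 0.1330198 + 4.851 = 4.9840198 m. 1 yard = 0.9144 m, so 4.9840198 m = 4.9840198 / 0.9144 = 5.4505903 yard ≈ 5.451 yard (4 s.f.). Final answer: 5.451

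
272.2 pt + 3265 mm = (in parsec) 1 pt = 0.00035277778 m, so 272.2 pt = 272.2 * 0.00035277778 = 0.096026111 m. 1 mm = 0.001 m, so 3265 mm = 3265 * 0.001 = 3.265 m. Sum: 0.096026111 + 3.265 = 3.3610261 m. 1 parsec = 3.0856776e+16 m, so 3.3610261 m = 3.3610261 / 3.0856776e+16 = 1.0892344e-16 parsec ≈ 1.089e-16 parsec (4 s.f.). Final answer: 1.089e-16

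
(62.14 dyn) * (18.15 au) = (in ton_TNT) 0.4033. Check: 1 dyn = 1e-05 N, so 62.14 dyn = 62.14 * 1e-05 = 0.0006214 N. 1 au = 1.4959787e+11 m, so 18.15 au = 18.15 * 1.4959787e+11 = 2.7152014e+12 m. Combine: 0.0006214 N * 2.7152014e+12 m = 1.6872261e+09 J. 1 ton_TNT = 4.184e+09 J, so 1.6872261e+09 J = 1.6872261e+09 / 4.184e+09 = 0.40325672 ton_TNT ≈ 0.4033 ton_TNT (4 s.f.).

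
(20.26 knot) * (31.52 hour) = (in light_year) 1 knot = 0.51444444 m/s, so 20.26 knot = 20.26 * 0.51444444 = 10.422644 m/s. 1 hour = 3600 s, so 31.52 hour = 31.52 * 3600 = 113472 s. Combine: 10.422644 m/s * 113472 s = 1182678.3 m. 1 light_year = 9.4607305e+15 m, so 1182678.3 m = 1182678.3 / 9.4607305e+15 = 1.250092e-10 light_year ≈ 1.25e-10 light_year (4 s.f.). Final answer: 1.25e-10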